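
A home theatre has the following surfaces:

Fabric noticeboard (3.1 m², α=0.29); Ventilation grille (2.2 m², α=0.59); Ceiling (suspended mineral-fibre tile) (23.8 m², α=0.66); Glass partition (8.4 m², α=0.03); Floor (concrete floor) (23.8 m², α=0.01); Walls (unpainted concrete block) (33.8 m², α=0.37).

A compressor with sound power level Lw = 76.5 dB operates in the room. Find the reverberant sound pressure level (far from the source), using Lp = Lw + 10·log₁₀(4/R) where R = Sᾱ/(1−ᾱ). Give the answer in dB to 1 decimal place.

65.9 dB

A = 30.901 sabins; S = 95.1 m².
ᾱ = 0.3249, so room constant R = A/(1−ᾱ) = 45.772 m².
Lp = Lw + 10 log₁₀(4/R) = 76.5 -10.59 = 65.9 dB.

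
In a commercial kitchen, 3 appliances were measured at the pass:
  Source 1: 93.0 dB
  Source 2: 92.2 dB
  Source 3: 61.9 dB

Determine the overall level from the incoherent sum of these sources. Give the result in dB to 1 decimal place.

Σ 10^(Lᵢ/10) = 3.656e+09.
L_total = 10·log₁₀(3.656e+09) = 95.6 dB.

95.6 dB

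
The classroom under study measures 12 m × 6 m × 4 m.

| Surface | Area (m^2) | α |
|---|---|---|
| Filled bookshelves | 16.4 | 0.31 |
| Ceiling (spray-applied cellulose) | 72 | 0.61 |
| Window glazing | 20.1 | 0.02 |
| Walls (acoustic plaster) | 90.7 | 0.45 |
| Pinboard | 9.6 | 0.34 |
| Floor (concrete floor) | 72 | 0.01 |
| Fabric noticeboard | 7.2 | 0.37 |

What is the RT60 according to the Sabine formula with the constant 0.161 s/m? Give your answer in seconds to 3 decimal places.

Summing Sᵢαᵢ: 5.084 + 43.920 + 0.402 + 40.815 + 3.264 + 0.720 + 2.664 → A = 96.869 sabins.
Volume V = 12 × 6 × 4 = 288 m³.
T = 0.161 V/A = 0.161·288/96.869 = 0.479 s.

0.479 sec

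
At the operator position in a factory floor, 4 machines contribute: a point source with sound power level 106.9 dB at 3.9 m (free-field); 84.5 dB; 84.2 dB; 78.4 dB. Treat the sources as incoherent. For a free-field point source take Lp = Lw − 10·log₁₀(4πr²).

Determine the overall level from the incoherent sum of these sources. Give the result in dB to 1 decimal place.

89.4 dB

Source at 3.9 m: Lp = 106.9 − 10·log₁₀(4π·3.9²) = 106.9 − 10·log₁₀(191.134) = 84.1 dB.
Σ 10^(Lᵢ/10) = 8.711e+08.
Back to dB: 10·log₁₀ Σ = 89.4 dB.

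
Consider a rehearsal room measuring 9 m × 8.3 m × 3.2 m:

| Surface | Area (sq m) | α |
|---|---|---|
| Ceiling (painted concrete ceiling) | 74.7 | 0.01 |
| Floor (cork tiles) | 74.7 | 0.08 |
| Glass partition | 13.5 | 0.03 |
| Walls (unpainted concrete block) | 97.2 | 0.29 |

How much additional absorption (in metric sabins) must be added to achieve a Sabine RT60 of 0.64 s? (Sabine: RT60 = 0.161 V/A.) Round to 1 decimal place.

24.8 sabins

A₁ = Σ Sᵢαᵢ = 74.7×0.01 + 74.7×0.08 + 13.5×0.03 + 97.2×0.29 = 35.316 sabins.
Target A₂ = 0.161·239.04/0.64 = 60.133 sabins (V = 239.04 m³).
Shortfall: 60.133 − 35.316 = 24.8 sabins.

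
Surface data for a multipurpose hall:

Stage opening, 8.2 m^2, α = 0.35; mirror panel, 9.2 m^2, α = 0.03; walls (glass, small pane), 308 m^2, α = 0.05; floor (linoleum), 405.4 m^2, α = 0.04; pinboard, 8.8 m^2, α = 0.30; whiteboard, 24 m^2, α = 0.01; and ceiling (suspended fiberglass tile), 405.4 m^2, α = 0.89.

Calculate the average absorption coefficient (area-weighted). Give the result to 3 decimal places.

0.341

S = Σ Sᵢ = 8.2 + 9.2 + 308 + 405.4 + 8.8 + 24 + 405.4 = 1169.0 m^2.
Weighted sum Σ Sα = 398.448.
ᾱ = 398.448 / 1169.0 = 0.341.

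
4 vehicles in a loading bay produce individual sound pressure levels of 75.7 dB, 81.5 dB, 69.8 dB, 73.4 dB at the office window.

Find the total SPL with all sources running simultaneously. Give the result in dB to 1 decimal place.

83.2 dB

Converting to relative power and adding: 10^(75.7/10) + 10^(81.5/10) + 10^(69.8/10) + 10^(73.4/10) = 2.098e+08.
L_total = 10·log₁₀(2.098e+08) = 83.2 dB.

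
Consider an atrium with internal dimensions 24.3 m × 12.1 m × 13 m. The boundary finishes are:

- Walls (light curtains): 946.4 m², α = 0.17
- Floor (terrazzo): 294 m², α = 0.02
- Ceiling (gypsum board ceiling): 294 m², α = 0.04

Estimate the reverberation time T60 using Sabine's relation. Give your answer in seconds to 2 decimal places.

Total absorption A = 946.4*0.17 + 294*0.02 + 294*0.04
  = 160.888 + 5.880 + 11.760 = 178.528 m² sabins.
V = 24.3·12.1·13 = 3822.39 m³.
RT60 = 0.161 · V / A = 0.161 × 3822.39 / 178.528 = 3.45 s.

3.45 seconds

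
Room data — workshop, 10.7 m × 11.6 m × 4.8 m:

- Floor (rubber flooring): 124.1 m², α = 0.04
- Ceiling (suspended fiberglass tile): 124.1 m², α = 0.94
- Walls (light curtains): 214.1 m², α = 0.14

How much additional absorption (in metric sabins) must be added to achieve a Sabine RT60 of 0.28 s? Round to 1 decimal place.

Total absorption A₁ = 124.1×0.04 + 124.1×0.94 + 214.1×0.14
  = 4.964 + 116.654 + 29.974 = 151.592 m² sabins.
For T = 0.28 s, need A₂ = 0.161·V/T = 0.161·595.776/0.28 = 342.571 sabins.
Additional absorption ΔA = 342.571 − 151.592 = 191.0 sabins.

191.0 sabins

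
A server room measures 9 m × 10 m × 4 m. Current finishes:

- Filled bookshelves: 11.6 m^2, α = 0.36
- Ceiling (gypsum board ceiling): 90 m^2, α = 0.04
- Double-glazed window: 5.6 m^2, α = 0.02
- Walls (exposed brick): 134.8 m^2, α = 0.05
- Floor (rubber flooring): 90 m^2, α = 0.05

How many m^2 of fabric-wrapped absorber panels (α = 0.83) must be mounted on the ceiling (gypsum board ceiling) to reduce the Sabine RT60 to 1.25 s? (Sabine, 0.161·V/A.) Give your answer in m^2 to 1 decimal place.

Equivalent absorption area: A₁ = 11.6·0.36 + 90·0.04 + 5.6·0.02 + 134.8·0.05 + 90·0.05 = 19.128 m^2.
Required A₂ = 0.161·360/1.25 = 46.368 sabins.
Absorption to add: 46.368 − 19.128 = 27.240 sabins.
Each m^2 of panel replacing the ceiling (gypsum board ceiling) adds (0.83 − 0.04) = 0.79 sabins.
Panel area = 27.240 / 0.79 = 34.5 m^2.

34.5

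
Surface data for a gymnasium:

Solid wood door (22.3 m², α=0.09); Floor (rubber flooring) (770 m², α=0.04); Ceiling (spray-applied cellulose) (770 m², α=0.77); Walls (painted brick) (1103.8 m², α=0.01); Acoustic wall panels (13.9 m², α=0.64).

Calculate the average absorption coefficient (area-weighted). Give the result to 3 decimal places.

Total surface area S = 2680.0 m².
Σ(Sᵢαᵢ) = 22.3×0.09 + 770×0.04 + 770×0.77 + 1103.8×0.01 + 13.9×0.64 = 645.641.
ᾱ = 645.641 / 2680.0 = 0.241.

0.241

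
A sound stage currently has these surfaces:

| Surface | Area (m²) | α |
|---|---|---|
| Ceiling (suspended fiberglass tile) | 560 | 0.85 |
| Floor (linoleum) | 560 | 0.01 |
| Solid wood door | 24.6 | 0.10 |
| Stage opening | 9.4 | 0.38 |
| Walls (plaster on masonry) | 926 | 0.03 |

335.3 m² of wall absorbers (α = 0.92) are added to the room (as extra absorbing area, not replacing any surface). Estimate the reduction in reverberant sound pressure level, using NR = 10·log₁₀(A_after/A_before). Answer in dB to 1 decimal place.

2.0 dB

Summing Sᵢαᵢ: 476.000 + 5.600 + 2.460 + 3.572 + 27.780 → A_before = 515.412 sabins.
Treatment contributes 335.3·0.92 = 308.476 sabins.
A_after = 515.412 + 308.476 = 823.888 sabins.
NR = 10·log₁₀(823.888/515.412) = 2.0 dB.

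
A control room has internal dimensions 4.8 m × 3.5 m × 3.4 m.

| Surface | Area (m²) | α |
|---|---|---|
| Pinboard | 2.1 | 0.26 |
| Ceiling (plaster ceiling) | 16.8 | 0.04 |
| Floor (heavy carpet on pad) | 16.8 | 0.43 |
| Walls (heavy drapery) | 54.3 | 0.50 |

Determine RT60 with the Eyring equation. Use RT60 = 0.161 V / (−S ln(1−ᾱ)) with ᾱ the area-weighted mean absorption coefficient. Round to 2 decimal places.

Total surface area S = 2.1 + 16.8 + 16.8 + 54.3 = 90.0 m².
Σ(Sᵢαᵢ) = 2.1×0.26 + 16.8×0.04 + 16.8×0.43 + 54.3×0.50 = 35.592.
ᾱ = 35.592 / 90.0 = 0.3955.
Eyring denominator: −S ln(1−ᾱ) = 45.302.
V = 4.8 × 3.5 × 3.4 = 57.12 m³.
T = 0.161·V/[−S·ln(1−ᾱ)] = 0.161·57.12/45.302 = 0.20 s.

0.20 s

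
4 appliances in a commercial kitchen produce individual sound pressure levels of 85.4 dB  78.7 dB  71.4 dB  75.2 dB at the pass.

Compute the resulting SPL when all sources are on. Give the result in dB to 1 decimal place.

86.7 dB

Converting to relative power and adding: 10^(85.4/10) + 10^(78.7/10) + 10^(71.4/10) + 10^(75.2/10) = 4.678e+08.
Back to dB: 10·log₁₀ Σ = 86.7 dB.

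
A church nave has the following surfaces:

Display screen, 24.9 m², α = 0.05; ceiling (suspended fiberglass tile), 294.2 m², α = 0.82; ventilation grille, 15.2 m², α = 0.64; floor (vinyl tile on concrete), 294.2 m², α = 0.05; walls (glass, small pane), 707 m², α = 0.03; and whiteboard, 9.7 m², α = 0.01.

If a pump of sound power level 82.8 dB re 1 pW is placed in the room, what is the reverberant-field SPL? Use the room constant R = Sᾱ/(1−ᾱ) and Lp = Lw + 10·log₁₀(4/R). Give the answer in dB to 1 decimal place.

Σ(Sᵢαᵢ) = 24.9×0.05 + 294.2×0.82 + 15.2×0.64 + 294.2×0.05 + 707×0.03 + 9.7×0.01 = 288.234; total area S = 1345.2 m².
ᾱ = 0.2143, so room constant R = A/(1−ᾱ) = 366.850 m².
Lp = Lw + 10 log₁₀(4/R) = 82.8 -19.62 = 63.2 dB.

63.2 dB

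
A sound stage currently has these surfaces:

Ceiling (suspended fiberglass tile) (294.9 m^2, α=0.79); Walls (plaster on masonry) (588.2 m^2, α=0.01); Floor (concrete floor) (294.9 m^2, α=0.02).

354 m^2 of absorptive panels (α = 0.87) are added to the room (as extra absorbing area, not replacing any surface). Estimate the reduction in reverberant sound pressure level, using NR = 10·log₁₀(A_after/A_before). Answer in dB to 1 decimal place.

3.5 dB

A_before = Σ Sᵢαᵢ = 294.9·0.79 + 588.2·0.01 + 294.9·0.02 = 244.751 sabins.
Treatment contributes 354·0.87 = 307.980 sabins.
A_after = 244.751 + 307.980 = 552.731 sabins.
NR = 10·log₁₀(552.731/244.751) = 3.5 dB.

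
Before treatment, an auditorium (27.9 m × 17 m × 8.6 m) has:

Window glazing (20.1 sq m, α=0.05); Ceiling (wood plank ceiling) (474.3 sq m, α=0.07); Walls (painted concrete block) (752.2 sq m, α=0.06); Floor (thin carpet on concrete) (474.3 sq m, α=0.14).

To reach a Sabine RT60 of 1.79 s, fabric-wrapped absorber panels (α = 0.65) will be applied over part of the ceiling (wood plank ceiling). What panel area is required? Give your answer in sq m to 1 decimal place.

381.3

Equivalent absorption area: A₁ = 20.1·0.05 + 474.3·0.07 + 752.2·0.06 + 474.3·0.14 = 145.740 sq m.
Required A₂ = 0.161·4078.98/1.79 = 366.880 sabins.
Absorption to add: 366.880 − 145.740 = 221.140 sabins.
Net gain per sq m: Δα = 0.65 − 0.07 = 0.58.
Area = ΔA/Δα = 221.140/0.58 = 381.3 sq m.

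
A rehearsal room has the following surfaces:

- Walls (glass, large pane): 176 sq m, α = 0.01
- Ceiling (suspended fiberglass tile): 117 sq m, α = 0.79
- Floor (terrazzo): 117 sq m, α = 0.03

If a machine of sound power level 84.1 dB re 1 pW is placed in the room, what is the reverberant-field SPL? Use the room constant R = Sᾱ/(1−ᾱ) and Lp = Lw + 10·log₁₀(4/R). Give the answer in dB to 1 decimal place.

Σ(Sᵢαᵢ) = 176×0.01 + 117×0.79 + 117×0.03 = 97.700; total area S = 410.0 sq m.
ᾱ = 97.700/410.0 = 0.2383; R = Sᾱ/(1−ᾱ) = 97.700/(1−0.2383) = 128.266 sq m.
Lp = 84.1 + 10·log₁₀(4/128.266) = 84.1 + (-15.06) = 69.0 dB.

69.0 dB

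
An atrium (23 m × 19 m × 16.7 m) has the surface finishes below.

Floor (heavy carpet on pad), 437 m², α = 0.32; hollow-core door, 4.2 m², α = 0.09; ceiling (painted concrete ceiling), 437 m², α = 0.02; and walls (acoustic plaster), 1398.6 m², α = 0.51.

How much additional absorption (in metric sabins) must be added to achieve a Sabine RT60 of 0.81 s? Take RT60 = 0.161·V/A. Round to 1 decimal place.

588.3 sabins

A₁ = Σ Sᵢαᵢ = 437×0.32 + 4.2×0.09 + 437×0.02 + 1398.6×0.51 = 862.244 sabins.
V = 7297.9 m³. Required absorption A₂ = 0.161 × 7297.9 / 0.81 = 1450.570 sabins.
Additional absorption ΔA = 1450.570 − 862.244 = 588.3 sabins.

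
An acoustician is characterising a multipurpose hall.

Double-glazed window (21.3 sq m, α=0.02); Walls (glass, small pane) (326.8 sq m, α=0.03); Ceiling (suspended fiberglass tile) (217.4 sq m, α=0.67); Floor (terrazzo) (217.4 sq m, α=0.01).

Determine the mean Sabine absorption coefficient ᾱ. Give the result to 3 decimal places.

Total surface area S = 782.9 sq m.
Weighted sum Σ Sα = 158.062.
ᾱ = 158.062 / 782.9 = 0.202.

0.202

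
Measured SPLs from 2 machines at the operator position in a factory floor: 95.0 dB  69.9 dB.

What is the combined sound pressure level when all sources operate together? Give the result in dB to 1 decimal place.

95.0 dB

Σ 10^(Lᵢ/10) = 3.172e+09.
Combined level = 10 log₁₀(3.172e+09) = 95.0 dB.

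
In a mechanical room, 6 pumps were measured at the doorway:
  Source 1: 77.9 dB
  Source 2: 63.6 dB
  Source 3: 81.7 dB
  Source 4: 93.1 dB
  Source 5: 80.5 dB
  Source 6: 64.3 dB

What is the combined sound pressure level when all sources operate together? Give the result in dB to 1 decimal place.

93.7 dB

Converting to relative power and adding: 10^(77.9/10) + 10^(63.6/10) + 10^(81.7/10) + 10^(93.1/10) + 10^(80.5/10) + 10^(64.3/10) = 2.368e+09.
Combined level = 10 log₁₀(2.368e+09) = 93.7 dB.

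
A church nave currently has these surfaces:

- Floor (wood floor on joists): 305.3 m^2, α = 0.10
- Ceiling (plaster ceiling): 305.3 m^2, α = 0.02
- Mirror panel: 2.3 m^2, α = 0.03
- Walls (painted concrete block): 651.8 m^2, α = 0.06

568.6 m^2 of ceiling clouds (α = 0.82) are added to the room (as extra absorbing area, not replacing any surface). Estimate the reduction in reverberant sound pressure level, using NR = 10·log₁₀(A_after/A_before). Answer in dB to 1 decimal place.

8.5 dB

A_before = Σ Sᵢαᵢ = 305.3·0.10 + 305.3·0.02 + 2.3·0.03 + 651.8·0.06 = 75.813 sabins.
Added absorption = 568.6 × 0.82 = 466.252 sabins.
A_after = 75.813 + 466.252 = 542.065 sabins.
NR = 10·log₁₀(542.065/75.813) = 8.5 dB.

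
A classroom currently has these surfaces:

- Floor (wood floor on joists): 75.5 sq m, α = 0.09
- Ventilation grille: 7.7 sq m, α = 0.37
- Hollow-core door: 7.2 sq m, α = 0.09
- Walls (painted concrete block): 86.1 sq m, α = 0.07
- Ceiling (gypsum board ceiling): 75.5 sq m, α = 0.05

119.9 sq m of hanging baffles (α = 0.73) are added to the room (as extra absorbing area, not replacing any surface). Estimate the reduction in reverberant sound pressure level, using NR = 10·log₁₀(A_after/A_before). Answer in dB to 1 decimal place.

Total absorption A_before = 75.5×0.09 + 7.7×0.37 + 7.2×0.09 + 86.1×0.07 + 75.5×0.05
  = 6.795 + 2.849 + 0.648 + 6.027 + 3.775 = 20.094 sq m sabins.
Added absorption = 119.9 × 0.73 = 87.527 sabins.
A_after = 20.094 + 87.527 = 107.621 sabins.
NR = 10·log₁₀(107.621/20.094) = 7.3 dB.

7.3 dB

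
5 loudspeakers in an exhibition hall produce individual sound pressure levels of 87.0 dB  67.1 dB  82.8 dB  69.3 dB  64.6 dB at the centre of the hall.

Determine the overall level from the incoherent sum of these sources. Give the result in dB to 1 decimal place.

88.5 dB

Converting to relative power and adding: 10^(87.0/10) + 10^(67.1/10) + 10^(82.8/10) + 10^(69.3/10) + 10^(64.6/10) = 7.083e+08.
L_total = 10·log₁₀(7.083e+08) = 88.5 dB.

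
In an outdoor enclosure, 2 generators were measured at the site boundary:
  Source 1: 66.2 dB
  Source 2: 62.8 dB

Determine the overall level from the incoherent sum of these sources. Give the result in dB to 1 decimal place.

Σ 10^(Lᵢ/10) = 6.074e+06.
Combined level = 10 log₁₀(6.074e+06) = 67.8 dB.

67.8 dB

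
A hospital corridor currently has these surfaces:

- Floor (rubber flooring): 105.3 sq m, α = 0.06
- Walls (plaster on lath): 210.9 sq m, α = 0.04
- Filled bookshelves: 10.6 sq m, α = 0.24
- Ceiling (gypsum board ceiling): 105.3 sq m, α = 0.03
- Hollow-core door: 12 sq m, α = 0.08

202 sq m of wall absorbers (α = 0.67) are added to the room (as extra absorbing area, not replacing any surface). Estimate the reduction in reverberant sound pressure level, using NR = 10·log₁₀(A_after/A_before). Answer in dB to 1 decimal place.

8.6 dB

Equivalent absorption area: A_before = 105.3·0.06 + 210.9·0.04 + 10.6·0.24 + 105.3·0.03 + 12·0.08 = 21.417 sq m.
Added absorption = 202 × 0.67 = 135.340 sabins.
New total A_after = 156.757 sabins.
NR = 10·log₁₀(156.757/21.417) = 8.6 dB.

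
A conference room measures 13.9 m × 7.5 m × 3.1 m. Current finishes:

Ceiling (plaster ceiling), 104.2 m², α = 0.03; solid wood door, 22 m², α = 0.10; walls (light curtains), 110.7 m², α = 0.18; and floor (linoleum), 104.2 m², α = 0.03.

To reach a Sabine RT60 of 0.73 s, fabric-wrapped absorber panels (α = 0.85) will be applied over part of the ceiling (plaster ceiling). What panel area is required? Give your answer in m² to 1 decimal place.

A₁ = Σ Sᵢαᵢ = 104.2*0.03 + 22*0.10 + 110.7*0.18 + 104.2*0.03 = 28.378 sabins.
V = 323.175 m³. Target absorption A₂ = 0.161 × 323.175 / 0.73 = 71.276 sabins.
ΔA needed = 71.276 − 28.378 = 42.898 sabins.
Each m² of panel replacing the ceiling (plaster ceiling) adds (0.85 − 0.03) = 0.82 sabins.
Panel area = 42.898 / 0.82 = 52.3 m².

52.3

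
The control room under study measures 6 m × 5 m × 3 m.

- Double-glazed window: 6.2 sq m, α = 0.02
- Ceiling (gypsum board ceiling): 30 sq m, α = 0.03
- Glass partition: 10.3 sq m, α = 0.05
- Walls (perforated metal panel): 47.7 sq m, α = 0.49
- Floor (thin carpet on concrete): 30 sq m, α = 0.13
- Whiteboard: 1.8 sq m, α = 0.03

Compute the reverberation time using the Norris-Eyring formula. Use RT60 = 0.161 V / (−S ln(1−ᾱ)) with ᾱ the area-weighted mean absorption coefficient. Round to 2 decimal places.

S = Σ Sᵢ = 126.0 sq m.
Absorption A = 6.2×0.02 + 30×0.03 + 10.3×0.05 + 47.7×0.49 + 30×0.13 + 1.8×0.03 = 28.866 sabins.
ᾱ = 28.866 / 126.0 = 0.2291.
−S·ln(1−ᾱ) = −126.0 × ln(1 − 0.2291) = 32.785.
V = 6 × 5 × 3 = 90 m³.
RT60 = 0.161 × 90 / 32.785 = 0.44 s.

0.44 s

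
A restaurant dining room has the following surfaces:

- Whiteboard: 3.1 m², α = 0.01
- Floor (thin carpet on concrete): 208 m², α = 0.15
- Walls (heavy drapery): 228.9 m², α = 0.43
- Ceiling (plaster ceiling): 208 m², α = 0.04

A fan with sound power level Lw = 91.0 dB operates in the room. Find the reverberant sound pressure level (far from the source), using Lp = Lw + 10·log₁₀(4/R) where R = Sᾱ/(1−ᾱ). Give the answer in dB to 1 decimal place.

74.6 dB

Σ(Sᵢαᵢ) = 3.1·0.01 + 208·0.15 + 228.9·0.43 + 208·0.04 = 137.978; total area S = 648.0 m².
ᾱ = 0.2129, so room constant R = A/(1−ᾱ) = 175.299 m².
Lp = 91.0 + 10·log₁₀(4/175.299) = 91.0 + (-16.42) = 74.6 dB.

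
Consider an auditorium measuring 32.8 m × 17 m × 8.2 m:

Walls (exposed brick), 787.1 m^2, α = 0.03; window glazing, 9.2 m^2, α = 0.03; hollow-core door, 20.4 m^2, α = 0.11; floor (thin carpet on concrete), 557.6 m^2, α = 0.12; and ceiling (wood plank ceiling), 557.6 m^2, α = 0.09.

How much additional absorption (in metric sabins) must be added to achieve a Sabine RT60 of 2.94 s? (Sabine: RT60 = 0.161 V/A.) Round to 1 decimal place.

107.2 sabins

Summing Sᵢαᵢ: 23.613 + 0.276 + 2.244 + 66.912 + 50.184 → A₁ = 143.229 sabins.
Target A₂ = 0.161·4572.32/2.94 = 250.389 sabins (V = 4572.32 m³).
Shortfall: 250.389 − 143.229 = 107.2 sabins.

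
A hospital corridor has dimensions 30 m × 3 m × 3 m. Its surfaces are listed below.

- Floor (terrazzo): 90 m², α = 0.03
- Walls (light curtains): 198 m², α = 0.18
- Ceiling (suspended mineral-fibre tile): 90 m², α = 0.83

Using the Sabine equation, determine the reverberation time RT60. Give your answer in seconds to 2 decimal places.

0.38 s

Total absorption A = 90×0.03 + 198×0.18 + 90×0.83
  = 2.700 + 35.640 + 74.700 = 113.040 m² sabins.
Volume V = 30 × 3 × 3 = 270 m³.
RT60 = 0.161 · V / A = 0.161 × 270 / 113.040 = 0.38 s.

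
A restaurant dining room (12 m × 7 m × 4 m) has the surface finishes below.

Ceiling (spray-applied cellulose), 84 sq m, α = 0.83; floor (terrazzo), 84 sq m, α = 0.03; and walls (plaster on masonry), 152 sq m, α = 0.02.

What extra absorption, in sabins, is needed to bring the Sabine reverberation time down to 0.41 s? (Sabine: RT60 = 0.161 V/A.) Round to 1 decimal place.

56.7 sabins

Total absorption A₁ = 84×0.83 + 84×0.03 + 152×0.02
  = 69.720 + 2.520 + 3.040 = 75.280 sq m sabins.
V = 336 m³. Required absorption A₂ = 0.161 × 336 / 0.41 = 131.941 sabins.
Shortfall: 131.941 − 75.280 = 56.7 sabins.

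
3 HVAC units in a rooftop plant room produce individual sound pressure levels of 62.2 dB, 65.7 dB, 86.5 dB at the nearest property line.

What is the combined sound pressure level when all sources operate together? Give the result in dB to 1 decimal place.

86.6 dB

Converting to relative power and adding: 10^(62.2/10) + 10^(65.7/10) + 10^(86.5/10) = 4.521e+08.
Combined level = 10 log₁₀(4.521e+08) = 86.6 dB.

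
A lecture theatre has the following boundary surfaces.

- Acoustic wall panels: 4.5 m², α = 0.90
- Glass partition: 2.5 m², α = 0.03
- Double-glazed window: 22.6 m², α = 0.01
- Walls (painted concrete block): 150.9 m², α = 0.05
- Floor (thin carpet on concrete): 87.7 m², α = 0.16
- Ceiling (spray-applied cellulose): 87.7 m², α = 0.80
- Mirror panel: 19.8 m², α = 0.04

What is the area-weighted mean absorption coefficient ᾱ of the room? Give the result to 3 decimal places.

Total surface area S = 375.7 m².
A = 4.5*0.90 + 2.5*0.03 + 22.6*0.01 + 150.9*0.05 + 87.7*0.16 + 87.7*0.80 + 19.8*0.04 = 96.880 sabins.
ᾱ = 96.880 / 375.7 = 0.258.

0.258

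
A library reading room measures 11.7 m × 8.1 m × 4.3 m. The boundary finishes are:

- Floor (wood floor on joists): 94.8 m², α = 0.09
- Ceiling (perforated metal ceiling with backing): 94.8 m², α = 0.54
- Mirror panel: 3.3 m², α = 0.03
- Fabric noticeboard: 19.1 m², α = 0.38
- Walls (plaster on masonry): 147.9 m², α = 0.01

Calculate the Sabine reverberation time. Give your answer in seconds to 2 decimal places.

A = Σ Sᵢαᵢ = 94.8·0.09 + 94.8·0.54 + 3.3·0.03 + 19.1·0.38 + 147.9·0.01 = 68.560 sabins.
Room volume: 407.511 m³.
Sabine: RT60 = 0.161 × 407.511 / 68.560 = 0.96 s.

0.96 s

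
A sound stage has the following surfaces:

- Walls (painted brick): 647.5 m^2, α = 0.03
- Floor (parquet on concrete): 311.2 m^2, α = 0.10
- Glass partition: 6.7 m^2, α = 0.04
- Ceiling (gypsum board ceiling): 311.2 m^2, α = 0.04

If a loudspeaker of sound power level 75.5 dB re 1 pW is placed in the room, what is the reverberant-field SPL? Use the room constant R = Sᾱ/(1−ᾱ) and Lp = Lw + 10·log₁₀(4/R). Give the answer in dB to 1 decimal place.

63.3 dB

A = 63.261 sabins; S = 1276.6 m^2.
ᾱ = 63.261/1276.6 = 0.0496; R = Sᾱ/(1−ᾱ) = 63.261/(1−0.0496) = 66.562 m^2.
Lp = 75.5 + 10·log₁₀(4/66.562) = 75.5 + (-12.21) = 63.3 dB.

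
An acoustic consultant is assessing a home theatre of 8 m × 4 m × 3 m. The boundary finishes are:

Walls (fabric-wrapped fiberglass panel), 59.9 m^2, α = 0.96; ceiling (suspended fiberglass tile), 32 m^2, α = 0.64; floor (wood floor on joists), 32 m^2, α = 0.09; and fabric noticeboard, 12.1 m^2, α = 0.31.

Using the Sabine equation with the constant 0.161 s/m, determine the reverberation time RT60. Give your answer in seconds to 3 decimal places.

Summing Sᵢαᵢ: 57.504 + 20.480 + 2.880 + 3.751 → A = 84.615 sabins.
Volume V = 8 × 4 × 3 = 96 m³.
Sabine: RT60 = 0.161 × 96 / 84.615 = 0.183 s.

0.183 s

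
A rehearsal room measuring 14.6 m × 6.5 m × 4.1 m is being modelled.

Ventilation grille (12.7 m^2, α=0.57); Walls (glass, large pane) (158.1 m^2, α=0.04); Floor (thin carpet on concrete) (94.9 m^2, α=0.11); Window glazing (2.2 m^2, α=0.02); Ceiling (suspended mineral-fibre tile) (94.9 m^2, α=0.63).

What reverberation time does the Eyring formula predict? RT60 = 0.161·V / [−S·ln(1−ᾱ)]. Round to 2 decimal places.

0.66 seconds

Total surface area S = 12.7 + 158.1 + 94.9 + 2.2 + 94.9 = 362.8 m^2.
Absorption A = 12.7×0.57 + 158.1×0.04 + 94.9×0.11 + 2.2×0.02 + 94.9×0.63 = 83.833 sabins.
ᾱ = 83.833 / 362.8 = 0.2311.
Eyring denominator: −S ln(1−ᾱ) = 95.342.
V = 14.6 × 6.5 × 4.1 = 389.09 m³.
T = 0.161·V/[−S·ln(1−ᾱ)] = 0.161·389.09/95.342 = 0.66 s.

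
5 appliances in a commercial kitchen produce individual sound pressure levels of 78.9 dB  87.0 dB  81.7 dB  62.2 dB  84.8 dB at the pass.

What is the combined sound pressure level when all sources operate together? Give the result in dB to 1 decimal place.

90.1 dB

Sum in the linear (power) domain: Σ 10^(Lᵢ/10) = 10^(78.9/10) + 10^(87.0/10) + 10^(81.7/10) + 10^(62.2/10) + 10^(84.8/10) = 1.03e+09.
Combined level = 10 log₁₀(1.03e+09) = 90.1 dB.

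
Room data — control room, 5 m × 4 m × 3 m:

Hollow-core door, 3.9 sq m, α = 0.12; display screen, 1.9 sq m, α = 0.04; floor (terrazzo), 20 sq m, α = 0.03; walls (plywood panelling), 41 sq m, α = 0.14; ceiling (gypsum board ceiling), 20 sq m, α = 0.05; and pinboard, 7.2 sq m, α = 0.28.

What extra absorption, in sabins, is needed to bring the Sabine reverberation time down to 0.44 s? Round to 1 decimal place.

12.1 sabins

Summing Sᵢαᵢ: 0.468 + 0.076 + 0.600 + 5.740 + 1.000 + 2.016 → A₁ = 9.900 sabins.
For T = 0.44 s, need A₂ = 0.161·V/T = 0.161·60/0.44 = 21.955 sabins.
ΔA = A₂ − A₁ = 21.955 − 9.900 = 12.1 sabins.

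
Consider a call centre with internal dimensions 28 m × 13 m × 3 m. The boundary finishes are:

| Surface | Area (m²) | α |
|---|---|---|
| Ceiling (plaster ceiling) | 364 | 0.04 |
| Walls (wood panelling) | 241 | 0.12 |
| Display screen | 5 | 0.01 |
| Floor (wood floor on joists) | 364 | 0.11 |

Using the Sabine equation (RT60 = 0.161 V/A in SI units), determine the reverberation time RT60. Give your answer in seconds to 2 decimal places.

2.10 seconds

Total absorption A = 364×0.04 + 241×0.12 + 5×0.01 + 364×0.11
  = 14.560 + 28.920 + 0.050 + 40.040 = 83.570 m² sabins.
Room volume: 1092 m³.
T = 0.161 V/A = 0.161·1092/83.570 = 2.10 s.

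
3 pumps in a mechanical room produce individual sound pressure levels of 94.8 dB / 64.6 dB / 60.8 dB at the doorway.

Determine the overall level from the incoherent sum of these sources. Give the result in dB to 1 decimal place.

94.8 dB

Converting to relative power and adding: 10^(94.8/10) + 10^(64.6/10) + 10^(60.8/10) = 3.024e+09.
Combined level = 10 log₁₀(3.024e+09) = 94.8 dB.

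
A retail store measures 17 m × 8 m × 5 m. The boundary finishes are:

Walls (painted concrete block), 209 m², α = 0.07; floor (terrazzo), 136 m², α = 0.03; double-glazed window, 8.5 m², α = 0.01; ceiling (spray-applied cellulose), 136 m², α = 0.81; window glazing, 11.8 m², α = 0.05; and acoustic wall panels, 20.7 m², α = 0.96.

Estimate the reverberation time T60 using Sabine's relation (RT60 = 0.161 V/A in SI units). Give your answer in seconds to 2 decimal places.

Equivalent absorption area: A = 209*0.07 + 136*0.03 + 8.5*0.01 + 136*0.81 + 11.8*0.05 + 20.7*0.96 = 149.417 m².
Volume V = 17 × 8 × 5 = 680 m³.
RT60 = 0.161 · V / A = 0.161 × 680 / 149.417 = 0.73 s.

0.73 s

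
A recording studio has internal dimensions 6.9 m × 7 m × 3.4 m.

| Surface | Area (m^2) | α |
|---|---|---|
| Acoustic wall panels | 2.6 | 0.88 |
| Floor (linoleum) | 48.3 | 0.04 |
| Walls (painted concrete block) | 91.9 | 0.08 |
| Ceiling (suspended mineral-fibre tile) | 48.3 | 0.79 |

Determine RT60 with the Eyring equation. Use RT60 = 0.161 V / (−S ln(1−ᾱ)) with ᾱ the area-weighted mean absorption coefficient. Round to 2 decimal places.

0.46 sec

Total surface area S = 2.6 + 48.3 + 91.9 + 48.3 = 191.1 m^2.
Absorption A = 2.6×0.88 + 48.3×0.04 + 91.9×0.08 + 48.3×0.79 = 49.729 sabins.
Mean coefficient ᾱ = A/S = 0.2602.
Eyring denominator: −S ln(1−ᾱ) = 57.593.
V = 6.9 × 7 × 3.4 = 164.22 m³.
RT60 = 0.161 × 164.22 / 57.593 = 0.46 s.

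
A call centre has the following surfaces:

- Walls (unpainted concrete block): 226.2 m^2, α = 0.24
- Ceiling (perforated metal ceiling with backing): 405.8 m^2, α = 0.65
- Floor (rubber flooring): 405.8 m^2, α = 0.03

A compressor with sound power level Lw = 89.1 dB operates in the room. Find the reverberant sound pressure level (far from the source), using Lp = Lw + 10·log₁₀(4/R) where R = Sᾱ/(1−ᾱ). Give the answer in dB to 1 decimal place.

Σ(Sᵢαᵢ) = 226.2×0.24 + 405.8×0.65 + 405.8×0.03 = 330.232; total area S = 1037.8 m^2.
ᾱ = 0.3182, so room constant R = A/(1−ᾱ) = 484.353 m^2.
Lp = Lw + 10 log₁₀(4/R) = 89.1 -20.83 = 68.3 dB.

68.3 dB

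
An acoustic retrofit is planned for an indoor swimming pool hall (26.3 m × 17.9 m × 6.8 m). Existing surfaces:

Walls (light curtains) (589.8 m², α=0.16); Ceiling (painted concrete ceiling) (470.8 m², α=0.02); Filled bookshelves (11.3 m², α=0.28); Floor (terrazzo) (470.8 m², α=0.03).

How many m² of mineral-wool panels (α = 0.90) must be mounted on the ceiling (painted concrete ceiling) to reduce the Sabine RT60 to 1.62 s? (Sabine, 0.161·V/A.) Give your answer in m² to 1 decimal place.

223.9

A₁ = Σ Sᵢαᵢ = 589.8·0.16 + 470.8·0.02 + 11.3·0.28 + 470.8·0.03 = 121.072 sabins.
V = 3201.236 m³. Target absorption A₂ = 0.161 × 3201.236 / 1.62 = 318.148 sabins.
Absorption to add: 318.148 − 121.072 = 197.076 sabins.
Net gain per m²: Δα = 0.90 − 0.02 = 0.88.
Area = ΔA/Δα = 197.076/0.88 = 223.9 m².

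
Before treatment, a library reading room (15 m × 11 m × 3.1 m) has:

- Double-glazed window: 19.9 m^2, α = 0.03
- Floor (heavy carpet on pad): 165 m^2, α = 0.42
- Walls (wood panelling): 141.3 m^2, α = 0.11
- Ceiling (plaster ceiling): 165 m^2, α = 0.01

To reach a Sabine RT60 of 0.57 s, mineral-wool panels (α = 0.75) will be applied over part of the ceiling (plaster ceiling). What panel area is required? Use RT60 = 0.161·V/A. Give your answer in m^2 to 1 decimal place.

77.5

A₁ = Σ Sᵢαᵢ = 19.9×0.03 + 165×0.42 + 141.3×0.11 + 165×0.01 = 87.090 sabins.
Required A₂ = 0.161·511.5/0.57 = 144.476 sabins.
ΔA needed = 144.476 − 87.090 = 57.386 sabins.
Net gain per m^2: Δα = 0.75 − 0.01 = 0.74.
Panel area = 57.386 / 0.74 = 77.5 m^2.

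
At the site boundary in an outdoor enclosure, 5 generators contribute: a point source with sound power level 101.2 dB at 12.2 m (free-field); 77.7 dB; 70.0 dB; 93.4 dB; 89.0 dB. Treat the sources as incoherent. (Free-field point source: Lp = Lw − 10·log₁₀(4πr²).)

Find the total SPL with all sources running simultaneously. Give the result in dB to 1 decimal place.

Source at 12.2 m: Lp = 101.2 − 10·log₁₀(4π·12.2²) = 101.2 − 10·log₁₀(1870.379) = 68.5 dB.
Σ 10^(Lᵢ/10) = 3.058e+09.
Back to dB: 10·log₁₀ Σ = 94.9 dB.

94.9 dB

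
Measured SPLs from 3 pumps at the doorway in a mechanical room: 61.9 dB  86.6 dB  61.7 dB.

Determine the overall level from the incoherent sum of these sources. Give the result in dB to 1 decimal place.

Sum in the linear (power) domain: Σ 10^(Lᵢ/10) = 10^(61.9/10) + 10^(86.6/10) + 10^(61.7/10) = 4.601e+08.
Back to dB: 10·log₁₀ Σ = 86.6 dB.

86.6 dB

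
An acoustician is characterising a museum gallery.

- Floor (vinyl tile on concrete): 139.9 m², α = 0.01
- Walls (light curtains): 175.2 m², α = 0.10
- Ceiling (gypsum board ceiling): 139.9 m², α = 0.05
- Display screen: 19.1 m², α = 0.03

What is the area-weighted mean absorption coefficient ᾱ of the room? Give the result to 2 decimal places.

S = Σ Sᵢ = 139.9 + 175.2 + 139.9 + 19.1 = 474.1 m².
Σ(Sᵢαᵢ) = 139.9·0.01 + 175.2·0.10 + 139.9·0.05 + 19.1·0.03 = 26.487.
ᾱ = A/S = 0.06.

0.06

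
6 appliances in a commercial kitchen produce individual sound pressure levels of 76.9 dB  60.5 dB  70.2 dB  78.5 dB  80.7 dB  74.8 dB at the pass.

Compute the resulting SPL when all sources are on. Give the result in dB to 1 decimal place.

Converting to relative power and adding: 10^(76.9/10) + 10^(60.5/10) + 10^(70.2/10) + 10^(78.5/10) + 10^(80.7/10) + 10^(74.8/10) = 2.791e+08.
Combined level = 10 log₁₀(2.791e+08) = 84.5 dB.

84.5 dB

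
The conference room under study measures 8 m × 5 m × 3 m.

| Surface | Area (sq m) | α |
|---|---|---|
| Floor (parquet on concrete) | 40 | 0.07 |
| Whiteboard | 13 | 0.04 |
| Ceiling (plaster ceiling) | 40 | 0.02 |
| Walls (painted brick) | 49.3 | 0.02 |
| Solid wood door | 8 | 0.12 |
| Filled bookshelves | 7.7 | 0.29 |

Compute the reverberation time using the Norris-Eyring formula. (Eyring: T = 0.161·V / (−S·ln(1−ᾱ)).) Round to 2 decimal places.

2.27 sec

Total surface area S = 40 + 13 + 40 + 49.3 + 8 + 7.7 = 158.0 sq m.
Σ(Sᵢαᵢ) = 40·0.07 + 13·0.04 + 40·0.02 + 49.3·0.02 + 8·0.12 + 7.7·0.29 = 8.299.
ᾱ = 8.299 / 158.0 = 0.0525.
Eyring denominator: −S ln(1−ᾱ) = 8.521.
V = 8 × 5 × 3 = 120 m³.
T = 0.161·V/[−S·ln(1−ᾱ)] = 0.161·120/8.521 = 2.27 s.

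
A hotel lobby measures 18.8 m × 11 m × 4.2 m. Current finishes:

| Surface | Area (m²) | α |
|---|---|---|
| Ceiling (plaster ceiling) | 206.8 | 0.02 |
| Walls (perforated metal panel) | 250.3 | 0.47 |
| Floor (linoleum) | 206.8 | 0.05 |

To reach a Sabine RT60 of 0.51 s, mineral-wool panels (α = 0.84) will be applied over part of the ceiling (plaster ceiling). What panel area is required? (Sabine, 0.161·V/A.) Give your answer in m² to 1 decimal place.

173.3

Equivalent absorption area: A₁ = 206.8·0.02 + 250.3·0.47 + 206.8·0.05 = 132.117 m².
Required A₂ = 0.161·868.56/0.51 = 274.192 sabins.
ΔA needed = 274.192 − 132.117 = 142.075 sabins.
Net gain per m²: Δα = 0.84 − 0.02 = 0.82.
Panel area = 142.075 / 0.82 = 173.3 m².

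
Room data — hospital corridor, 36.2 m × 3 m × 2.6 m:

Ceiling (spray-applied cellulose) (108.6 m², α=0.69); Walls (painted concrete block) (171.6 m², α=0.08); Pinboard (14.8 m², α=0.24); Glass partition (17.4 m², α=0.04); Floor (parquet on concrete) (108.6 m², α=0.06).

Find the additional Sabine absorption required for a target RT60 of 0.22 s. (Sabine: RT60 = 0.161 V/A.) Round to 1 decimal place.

Summing Sᵢαᵢ: 74.934 + 13.728 + 3.552 + 0.696 + 6.516 → A₁ = 99.426 sabins.
Target A₂ = 0.161·282.36/0.22 = 206.636 sabins (V = 282.36 m³).
Additional absorption ΔA = 206.636 − 99.426 = 107.2 sabins.

107.2 sabins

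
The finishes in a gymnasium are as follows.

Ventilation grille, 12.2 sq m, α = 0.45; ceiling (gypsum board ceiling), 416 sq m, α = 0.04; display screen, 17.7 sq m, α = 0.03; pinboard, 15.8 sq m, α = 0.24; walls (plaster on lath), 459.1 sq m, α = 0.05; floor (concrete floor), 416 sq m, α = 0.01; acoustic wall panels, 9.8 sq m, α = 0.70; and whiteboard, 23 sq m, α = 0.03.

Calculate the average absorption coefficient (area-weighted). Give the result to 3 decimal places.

0.045

S = Σ Sᵢ = 12.2 + 416 + 17.7 + 15.8 + 459.1 + 416 + 9.8 + 23 = 1369.6 sq m.
A = 12.2·0.45 + 416·0.04 + 17.7·0.03 + 15.8·0.24 + 459.1·0.05 + 416·0.01 + 9.8·0.70 + 23·0.03 = 61.118 sabins.
ᾱ = A/S = 0.045.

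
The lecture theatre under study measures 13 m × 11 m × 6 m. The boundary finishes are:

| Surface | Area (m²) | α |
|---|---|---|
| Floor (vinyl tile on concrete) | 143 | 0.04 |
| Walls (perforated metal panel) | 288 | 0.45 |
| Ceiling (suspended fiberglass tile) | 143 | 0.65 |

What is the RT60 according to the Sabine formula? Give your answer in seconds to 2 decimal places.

0.61 s

Total absorption A = 143·0.04 + 288·0.45 + 143·0.65
  = 5.720 + 129.600 + 92.950 = 228.270 m² sabins.
V = 13·11·6 = 858 m³.
RT60 = 0.161 · V / A = 0.161 × 858 / 228.270 = 0.61 s.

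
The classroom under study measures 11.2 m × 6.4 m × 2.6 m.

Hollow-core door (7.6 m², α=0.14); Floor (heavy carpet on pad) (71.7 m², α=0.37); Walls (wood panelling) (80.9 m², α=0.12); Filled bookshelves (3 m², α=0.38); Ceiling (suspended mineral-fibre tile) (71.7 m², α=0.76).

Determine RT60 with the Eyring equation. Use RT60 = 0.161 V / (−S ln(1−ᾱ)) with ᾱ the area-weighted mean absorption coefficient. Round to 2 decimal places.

Total surface area S = 7.6 + 71.7 + 80.9 + 3 + 71.7 = 234.9 m².
Absorption A = 7.6×0.14 + 71.7×0.37 + 80.9×0.12 + 3×0.38 + 71.7×0.76 = 92.933 sabins.
Mean coefficient ᾱ = A/S = 0.3956.
Eyring denominator: −S ln(1−ᾱ) = 118.277.
V = 11.2 × 6.4 × 2.6 = 186.368 m³.
RT60 = 0.161 × 186.368 / 118.277 = 0.25 s.

0.25 s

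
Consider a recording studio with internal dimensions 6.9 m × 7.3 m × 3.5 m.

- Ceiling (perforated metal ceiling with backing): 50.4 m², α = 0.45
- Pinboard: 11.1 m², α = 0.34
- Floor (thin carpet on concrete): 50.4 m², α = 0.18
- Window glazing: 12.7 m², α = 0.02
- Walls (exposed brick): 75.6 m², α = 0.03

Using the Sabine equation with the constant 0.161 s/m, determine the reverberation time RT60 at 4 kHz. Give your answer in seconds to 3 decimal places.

A = Σ Sᵢαᵢ = 50.4*0.45 + 11.1*0.34 + 50.4*0.18 + 12.7*0.02 + 75.6*0.03 = 38.048 sabins.
Room volume: 176.295 m³.
Sabine: RT60 = 0.161 × 176.295 / 38.048 = 0.746 s.

0.746 sec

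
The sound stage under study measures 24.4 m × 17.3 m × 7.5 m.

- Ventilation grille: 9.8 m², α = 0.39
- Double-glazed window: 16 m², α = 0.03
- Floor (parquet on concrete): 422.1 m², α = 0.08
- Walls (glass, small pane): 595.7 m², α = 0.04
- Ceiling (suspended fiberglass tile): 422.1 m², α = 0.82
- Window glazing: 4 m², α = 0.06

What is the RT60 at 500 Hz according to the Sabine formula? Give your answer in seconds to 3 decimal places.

1.248 sec

A = Σ Sᵢαᵢ = 9.8*0.39 + 16*0.03 + 422.1*0.08 + 595.7*0.04 + 422.1*0.82 + 4*0.06 = 408.260 sabins.
Volume V = 24.4 × 17.3 × 7.5 = 3165.9 m³.
Sabine: RT60 = 0.161 × 3165.9 / 408.260 = 1.248 s.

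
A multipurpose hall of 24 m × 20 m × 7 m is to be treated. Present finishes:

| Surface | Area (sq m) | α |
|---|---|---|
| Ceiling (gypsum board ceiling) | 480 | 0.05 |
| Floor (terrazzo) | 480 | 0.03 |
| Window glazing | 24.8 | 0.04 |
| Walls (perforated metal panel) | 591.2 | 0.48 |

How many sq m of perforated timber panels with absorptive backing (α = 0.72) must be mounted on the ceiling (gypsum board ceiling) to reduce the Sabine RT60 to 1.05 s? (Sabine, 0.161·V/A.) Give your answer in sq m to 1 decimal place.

286.6

Summing Sᵢαᵢ: 24.000 + 14.400 + 0.992 + 283.776 → A₁ = 323.168 sabins.
V = 3360 m³. Target absorption A₂ = 0.161 × 3360 / 1.05 = 515.200 sabins.
ΔA needed = 515.200 − 323.168 = 192.032 sabins.
Net gain per sq m: Δα = 0.72 − 0.05 = 0.67.
Area = ΔA/Δα = 192.032/0.67 = 286.6 sq m.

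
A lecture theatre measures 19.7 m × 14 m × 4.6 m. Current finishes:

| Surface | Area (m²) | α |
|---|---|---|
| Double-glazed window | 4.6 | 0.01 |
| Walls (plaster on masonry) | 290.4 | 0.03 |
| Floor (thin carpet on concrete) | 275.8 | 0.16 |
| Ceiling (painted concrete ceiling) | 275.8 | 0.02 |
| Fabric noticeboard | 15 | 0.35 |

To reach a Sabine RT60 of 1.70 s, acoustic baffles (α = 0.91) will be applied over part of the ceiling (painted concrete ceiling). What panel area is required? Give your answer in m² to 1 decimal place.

Equivalent absorption area: A₁ = 4.6·0.01 + 290.4·0.03 + 275.8·0.16 + 275.8·0.02 + 15·0.35 = 63.652 m².
Required A₂ = 0.161·1268.68/1.70 = 120.151 sabins.
ΔA needed = 120.151 − 63.652 = 56.499 sabins.
Net gain per m²: Δα = 0.91 − 0.02 = 0.89.
Panel area = 56.499 / 0.89 = 63.5 m².

63.5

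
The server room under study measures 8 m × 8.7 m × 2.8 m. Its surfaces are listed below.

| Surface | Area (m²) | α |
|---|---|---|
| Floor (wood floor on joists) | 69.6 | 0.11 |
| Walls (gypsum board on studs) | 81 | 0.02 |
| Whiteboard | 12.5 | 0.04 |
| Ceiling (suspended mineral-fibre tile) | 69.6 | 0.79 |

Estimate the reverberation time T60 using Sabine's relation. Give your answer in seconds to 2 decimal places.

Equivalent absorption area: A = 69.6·0.11 + 81·0.02 + 12.5·0.04 + 69.6·0.79 = 64.760 m².
Room volume: 194.88 m³.
T = 0.161 V/A = 0.161·194.88/64.760 = 0.48 s.

0.48 seconds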